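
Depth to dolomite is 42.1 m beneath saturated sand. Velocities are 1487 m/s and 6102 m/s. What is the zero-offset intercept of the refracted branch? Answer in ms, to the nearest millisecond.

55 ms

tᵢ = 2h·√(V₂²−V₁²)/(V₁V₂).
√(V₂²−V₁²) = √(6102²−1487²) = 5918.0 m/s.
tᵢ = 2·42.1·5918.0/(1487·6102) = 0.05492 s.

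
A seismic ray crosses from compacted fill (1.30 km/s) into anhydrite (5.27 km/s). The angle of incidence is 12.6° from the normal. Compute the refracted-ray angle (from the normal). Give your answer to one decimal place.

sin θ₁/V₁ = sin θ₂/V₂ ⇒ sin θ₂ = 5.27·sin 12.6°/1.30 = 5.27·0.2181/1.30 = 0.8843.
θ₂ = sin⁻¹(0.8843) = 62.17° (from vertical).

62.2°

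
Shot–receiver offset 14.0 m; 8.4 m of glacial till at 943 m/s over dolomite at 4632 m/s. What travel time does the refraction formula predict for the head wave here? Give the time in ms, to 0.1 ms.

t = x/V₂ + 2h·√(V₂²−V₁²)/(V₁V₂).
√(V₂²−V₁²) = √(4632²−943²) = 4535.0 m/s; delay term = 2·8.4·4535.0/(943·4632) = 0.01744 s.
t = 14.0/4632 + 0.01744 = 0.02046 s.

20.5 ms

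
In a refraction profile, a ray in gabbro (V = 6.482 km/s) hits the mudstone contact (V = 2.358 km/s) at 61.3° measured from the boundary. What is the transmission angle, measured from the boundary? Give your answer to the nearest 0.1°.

79.9°

Convert to the normal: θ₁ = 90° − 61.3° = 28.7°.
sin θ₁/V₁ = sin θ₂/V₂ ⇒ sin θ₂ = 2.358·sin 28.7°/6.482 = 2.358·0.4802/6.482 = 0.1747.
θ₂ = sin⁻¹(0.1747) = 10.06° (from vertical).
From the interface: 90° − 10.06° = 79.94°.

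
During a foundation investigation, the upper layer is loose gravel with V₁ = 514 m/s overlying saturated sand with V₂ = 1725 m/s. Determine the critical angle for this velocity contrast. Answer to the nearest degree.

17°

Critical incidence: sin θ_c = V₁/V₂ = 514/1725 = 0.2980.
θ_c = arcsin 0.2980 = 17.34°.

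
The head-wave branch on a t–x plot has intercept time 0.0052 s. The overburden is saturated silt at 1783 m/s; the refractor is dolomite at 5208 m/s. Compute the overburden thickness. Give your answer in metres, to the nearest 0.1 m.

4.9 m

h = tᵢ·V₁·V₂ / (2·√(V₂²−V₁²)).
√(V₂²−V₁²) = √(5208² − 1783²) = 4893.3 m/s.
h = 0.0052 s × 1783 × 5208 / (2 × 4893.3) = 4.93 m.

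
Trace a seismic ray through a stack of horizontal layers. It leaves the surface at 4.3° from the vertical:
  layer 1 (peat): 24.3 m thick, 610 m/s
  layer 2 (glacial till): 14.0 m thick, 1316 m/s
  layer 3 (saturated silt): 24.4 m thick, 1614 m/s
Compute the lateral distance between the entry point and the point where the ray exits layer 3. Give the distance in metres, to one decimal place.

Ray parameter p = sin 4.3° / 610 m/s = 1.2292e-04 s/m.
Layer 1: θ = 4.30°; offset = 24.3·tan 4.30° = 1.827 m.
Layer 2: sin θ = p·1316 = 0.1618 → θ = 9.31°; offset = 14.0·tan 9.31° = 2.295 m.
Layer 3: sin θ = p·1614 = 0.1984 → θ = 11.44°; offset = 24.4·tan 11.44° = 4.939 m.
Σ offsets = 9.061 m.

9.1 m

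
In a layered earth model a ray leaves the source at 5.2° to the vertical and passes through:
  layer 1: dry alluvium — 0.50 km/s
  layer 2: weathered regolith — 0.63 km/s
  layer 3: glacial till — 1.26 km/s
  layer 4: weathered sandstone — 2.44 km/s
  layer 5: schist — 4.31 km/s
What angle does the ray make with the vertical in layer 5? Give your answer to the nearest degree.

Snell's law across each interface conserves sin θ / V, so sin θ_5 = V_5·sin θ₁/V₁.
sin θ_5 = 4.31 × sin 5.2° / 0.50 = 0.7813.
θ_5 = arcsin 0.7813 = 51.38°.

51°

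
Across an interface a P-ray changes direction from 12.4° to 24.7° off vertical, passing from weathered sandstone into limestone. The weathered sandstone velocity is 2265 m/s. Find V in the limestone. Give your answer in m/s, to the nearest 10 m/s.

4410 m/s

sin 12.4° = 0.2147; sin 24.7° = 0.4179.
V₂ = V₁·(sin θ₂/sin θ₁) = 2265·(0.4179/0.2147) = 4407.61 m/s.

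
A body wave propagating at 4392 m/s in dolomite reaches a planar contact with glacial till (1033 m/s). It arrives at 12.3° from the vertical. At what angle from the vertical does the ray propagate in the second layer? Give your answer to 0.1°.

2.9°

Snell's law: sin θ₂ = (V₂/V₁)·sin θ₁ = (1033/4392)·sin 12.3° = 0.0501.
θ₂ = arcsin 0.0501 = 2.87° from the normal.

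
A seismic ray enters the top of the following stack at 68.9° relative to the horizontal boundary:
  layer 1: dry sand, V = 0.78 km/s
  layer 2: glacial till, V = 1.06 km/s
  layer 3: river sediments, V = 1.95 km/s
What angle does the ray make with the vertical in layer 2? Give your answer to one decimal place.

29.3°

From the normal: θ₁ = 90° − 68.9° = 21.1°.
Snell's law across each interface conserves sin θ / V, so sin θ_2 = V_2·sin θ₁/V₁.
sin θ_2 = 1.06 × sin 21.1° / 0.78 = 0.4892.
θ_2 = arcsin 0.4892 = 29.29°.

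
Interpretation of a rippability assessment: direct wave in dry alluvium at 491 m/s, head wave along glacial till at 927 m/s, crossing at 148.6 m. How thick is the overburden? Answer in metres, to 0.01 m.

41.20 m

h = (x_cross/2)·√((V₂−V₁)/(V₂+V₁)).
(V₂−V₁)/(V₂+V₁) = (927−491)/(927+491) = 0.3075; √ = 0.5545.
h = (148.6/2)·0.5545 = 41.20 m.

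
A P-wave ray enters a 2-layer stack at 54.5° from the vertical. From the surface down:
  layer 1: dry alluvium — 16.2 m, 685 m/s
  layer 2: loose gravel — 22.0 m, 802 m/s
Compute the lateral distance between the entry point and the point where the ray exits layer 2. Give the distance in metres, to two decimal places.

Ray parameter p = sin 54.5° / 685 m/s = 1.1885e-03 s/m.
Layer 1: θ = 54.50°; offset = 16.2·tan 54.50° = 22.7116 m.
Layer 2: sin θ = p·802 = 0.9532 → θ = 72.40°; offset = 22.0·tan 72.40° = 69.3354 m.
Summing the layer offsets gives 92.0470 m.

92.05 m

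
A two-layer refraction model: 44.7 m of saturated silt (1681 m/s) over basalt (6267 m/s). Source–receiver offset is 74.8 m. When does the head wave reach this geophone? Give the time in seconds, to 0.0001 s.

θ_c = arcsin(V₁/V₂) = arcsin(1681/6267) = 15.56°, cos θ_c = 0.9634.
Intercept time tᵢ = 2h cos θ_c / V₁ = 2·44.7·0.9634/1681 = 0.05123 s.
t = x/V₂ + tᵢ = 74.8/6267 + 0.05123 = 0.06317 s.

0.0632 s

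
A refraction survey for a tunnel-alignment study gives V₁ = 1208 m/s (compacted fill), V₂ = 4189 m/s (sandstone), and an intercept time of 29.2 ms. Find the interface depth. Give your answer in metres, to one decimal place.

θ_c = arcsin(1208/4189) = 16.76°; cos θ_c = 0.9575.
tᵢ = 2h cos θ_c/V₁ ⇒ h = tᵢ·V₁/(2 cos θ_c) = 0.0292·1208/(2·0.9575) = 18.42 m.

18.4 m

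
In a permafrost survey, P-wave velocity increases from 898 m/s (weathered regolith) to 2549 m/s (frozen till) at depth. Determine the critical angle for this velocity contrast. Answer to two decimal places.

At critical incidence the refracted ray runs along the interface (θ₂ = 90°), so sin θ_c = V₁/V₂.
θ_c = arcsin(898/2549) = arcsin 0.3523 = 20.63°.

20.63°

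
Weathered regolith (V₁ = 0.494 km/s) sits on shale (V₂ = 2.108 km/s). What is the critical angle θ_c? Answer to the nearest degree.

At critical incidence the refracted ray runs along the interface (θ₂ = 90°), so sin θ_c = V₁/V₂.
θ_c = arcsin(0.494/2.108) = arcsin 0.2343 = 13.55°.

14°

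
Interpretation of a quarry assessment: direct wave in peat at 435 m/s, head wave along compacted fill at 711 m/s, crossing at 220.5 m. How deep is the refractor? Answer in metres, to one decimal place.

x_cross = 2h·√((V₂+V₁)/(V₂−V₁)) → h = x_cross / (2·√((V₂+V₁)/(V₂−V₁))).
√((V₂+V₁)/(V₂−V₁)) = √((711+435)/(711−435)) = 2.0377.
h = 220.5 / (2·2.0377) = 54.11 m.

54.1 m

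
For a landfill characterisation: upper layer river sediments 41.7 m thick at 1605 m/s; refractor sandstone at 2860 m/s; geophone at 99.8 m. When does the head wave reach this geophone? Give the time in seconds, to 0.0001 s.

0.0779 s

t = x/V₂ + 2h·√(V₂²−V₁²)/(V₁V₂).
√(V₂²−V₁²) = √(2860²−1605²) = 2367.2 m/s; delay term = 2·41.7·2367.2/(1605·2860) = 0.04301 s.
t = 99.8/2860 + 0.04301 = 0.07790 s.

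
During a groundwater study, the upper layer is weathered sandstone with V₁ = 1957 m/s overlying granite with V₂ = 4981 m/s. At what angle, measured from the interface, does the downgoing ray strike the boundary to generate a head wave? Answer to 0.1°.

At critical incidence the refracted ray runs along the interface (θ₂ = 90°), so sin θ_c = V₁/V₂.
θ_c = arcsin(1957/4981) = arcsin 0.3929 = 23.13°.
Measured from the interface: 90° − 23.13° = 66.87°.

66.9°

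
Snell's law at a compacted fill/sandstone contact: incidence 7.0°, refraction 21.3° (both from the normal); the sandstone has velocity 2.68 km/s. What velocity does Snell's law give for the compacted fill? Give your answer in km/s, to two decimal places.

Snell's law: sin 7.0°/V₁ = sin 21.3°/V₂.
V₁ = V₂·sin 7.0°/sin 21.3° = 2.68 × 0.3355 = 0.90 km/s.

0.90 km/s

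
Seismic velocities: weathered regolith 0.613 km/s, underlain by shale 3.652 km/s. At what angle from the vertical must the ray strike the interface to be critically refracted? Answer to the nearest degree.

10°

At critical incidence the refracted ray runs along the interface (θ₂ = 90°), so sin θ_c = V₁/V₂.
θ_c = arcsin(0.613/3.652) = arcsin 0.1679 = 9.66°.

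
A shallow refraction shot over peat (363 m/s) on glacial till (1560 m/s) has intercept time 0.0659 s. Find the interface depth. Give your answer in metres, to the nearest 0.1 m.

θ_c = arcsin(363/1560) = 13.46°; cos θ_c = 0.9726.
tᵢ = 2h cos θ_c/V₁ ⇒ h = tᵢ·V₁/(2 cos θ_c) = 0.0659·363/(2·0.9726) = 12.30 m.

12.3 m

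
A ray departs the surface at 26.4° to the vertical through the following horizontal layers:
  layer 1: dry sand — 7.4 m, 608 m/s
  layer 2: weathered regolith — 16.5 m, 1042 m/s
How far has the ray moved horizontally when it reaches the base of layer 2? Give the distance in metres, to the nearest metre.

Ray parameter p = sin 26.4° / 608 m/s = 7.3131e-04 s/m.
Layer 1: θ = 26.40°; offset = 7.4·tan 26.40° = 3.673 m.
Layer 2: sin θ = p·1042 = 0.7620 → θ = 49.64°; offset = 16.5·tan 49.64° = 19.417 m.
Summing the layer offsets gives 23.090 m.

23 m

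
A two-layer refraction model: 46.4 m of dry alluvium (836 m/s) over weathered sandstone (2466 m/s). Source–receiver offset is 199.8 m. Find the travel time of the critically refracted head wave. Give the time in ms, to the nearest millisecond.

θ_c = arcsin(V₁/V₂) = arcsin(836/2466) = 19.82°, cos θ_c = 0.9408.
Intercept time tᵢ = 2h cos θ_c / V₁ = 2·46.4·0.9408/836 = 0.10443 s.
t = x/V₂ + tᵢ = 199.8/2466 + 0.10443 = 0.18545 s.

185 ms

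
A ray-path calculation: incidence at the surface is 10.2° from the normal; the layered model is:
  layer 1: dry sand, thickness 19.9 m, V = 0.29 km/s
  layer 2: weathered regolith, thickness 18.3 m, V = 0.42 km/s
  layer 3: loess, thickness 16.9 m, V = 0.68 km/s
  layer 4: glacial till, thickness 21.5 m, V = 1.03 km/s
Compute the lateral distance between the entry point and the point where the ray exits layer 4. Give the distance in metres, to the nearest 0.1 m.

33.5 m

Apply Snell's law at each interface; in layer i the horizontal offset is hᵢ·tan θᵢ.
Layer 1: θ = 10.20°; offset = 19.9·tan 10.20° = 3.581 m.
Layer 2: sin θ = 0.42·sin 10.2°/0.29 = 0.2565, θ = 14.86°; offset = 18.3·tan 14.86° = 4.856 m.
Layer 3: sin θ = 0.68·sin 10.2°/0.29 = 0.4152, θ = 24.53°; offset = 16.9·tan 24.53° = 7.714 m.
Layer 4: sin θ = 1.03·sin 10.2°/0.29 = 0.6290, θ = 38.97°; offset = 21.5·tan 38.97° = 17.394 m.
Σ offsets = 33.544 m.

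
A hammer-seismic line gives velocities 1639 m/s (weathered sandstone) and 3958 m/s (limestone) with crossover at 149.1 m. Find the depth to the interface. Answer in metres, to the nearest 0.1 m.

x_cross = 2h·√((V₂+V₁)/(V₂−V₁)) → h = x_cross / (2·√((V₂+V₁)/(V₂−V₁))).
√((V₂+V₁)/(V₂−V₁)) = √((3958+1639)/(3958−1639)) = 1.5536.
h = 149.1 / (2·1.5536) = 47.99 m.

48.0 m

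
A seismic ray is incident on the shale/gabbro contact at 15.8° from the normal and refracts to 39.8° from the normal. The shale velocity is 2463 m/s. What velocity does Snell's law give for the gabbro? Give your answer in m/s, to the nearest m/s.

5790 m/s

sin 15.8° = 0.2723; sin 39.8° = 0.6401.
V₂ = V₁·(sin θ₂/sin θ₁) = 2463·(0.6401/0.2723) = 5790.32 m/s.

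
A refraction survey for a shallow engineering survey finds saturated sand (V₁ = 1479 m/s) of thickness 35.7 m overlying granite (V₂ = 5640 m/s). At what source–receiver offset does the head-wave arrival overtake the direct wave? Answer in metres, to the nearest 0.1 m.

x_cross = 2h·√((V₂+V₁)/(V₂−V₁)).
(V₂+V₁)/(V₂−V₁) = (5640+1479)/(5640−1479) = 1.7109; √ = 1.3080.
x_cross = 2·35.7·1.3080 = 93.39 m.

93.4 m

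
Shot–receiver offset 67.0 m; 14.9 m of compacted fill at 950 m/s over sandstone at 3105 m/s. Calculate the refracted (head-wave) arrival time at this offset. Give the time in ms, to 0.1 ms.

t = x/V₂ + 2h·√(V₂²−V₁²)/(V₁V₂).
√(V₂²−V₁²) = √(3105²−950²) = 2956.1 m/s; delay term = 2·14.9·2956.1/(950·3105) = 0.02986 s.
t = 67.0/3105 + 0.02986 = 0.05144 s.

51.4 ms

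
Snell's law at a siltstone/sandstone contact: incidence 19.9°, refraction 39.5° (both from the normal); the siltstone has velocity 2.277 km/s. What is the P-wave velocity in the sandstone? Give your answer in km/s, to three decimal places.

Snell's law: sin 19.9°/V₁ = sin 39.5°/V₂.
V₂ = V₁·sin 39.5°/sin 19.9° = 2.277 × 1.8687 = 4.255 km/s.

4.255 km/s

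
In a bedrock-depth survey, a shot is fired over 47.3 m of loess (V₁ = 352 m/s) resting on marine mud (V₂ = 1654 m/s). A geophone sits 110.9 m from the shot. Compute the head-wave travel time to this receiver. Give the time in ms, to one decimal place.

329.6 ms

t = x/V₂ + 2h·√(V₂²−V₁²)/(V₁V₂).
√(V₂²−V₁²) = √(1654²−352²) = 1616.1 m/s; delay term = 2·47.3·1616.1/(352·1654) = 0.26259 s.
t = 110.9/1654 + 0.26259 = 0.32964 s.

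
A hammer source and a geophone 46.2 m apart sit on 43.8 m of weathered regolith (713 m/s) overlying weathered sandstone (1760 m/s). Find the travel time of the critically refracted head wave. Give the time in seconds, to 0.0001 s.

t = x/V₂ + 2h·√(V₂²−V₁²)/(V₁V₂).
√(V₂²−V₁²) = √(1760²−713²) = 1609.1 m/s; delay term = 2·43.8·1609.1/(713·1760) = 0.11233 s.
t = 46.2/1760 + 0.11233 = 0.13858 s.

0.1386 s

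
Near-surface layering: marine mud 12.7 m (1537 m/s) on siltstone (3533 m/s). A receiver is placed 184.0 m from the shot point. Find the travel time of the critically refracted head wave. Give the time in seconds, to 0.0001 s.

θ_c = arcsin(V₁/V₂) = arcsin(1537/3533) = 25.79°, cos θ_c = 0.9004.
Intercept time tᵢ = 2h cos θ_c / V₁ = 2·12.7·0.9004/1537 = 0.01488 s.
t = x/V₂ + tᵢ = 184.0/3533 + 0.01488 = 0.06696 s.

0.0670 s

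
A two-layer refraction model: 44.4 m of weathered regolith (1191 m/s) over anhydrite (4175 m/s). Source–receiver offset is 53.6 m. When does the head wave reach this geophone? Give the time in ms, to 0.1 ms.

t = x/V₂ + 2h·√(V₂²−V₁²)/(V₁V₂).
√(V₂²−V₁²) = √(4175²−1191²) = 4001.5 m/s; delay term = 2·44.4·4001.5/(1191·4175) = 0.07146 s.
t = 53.6/4175 + 0.07146 = 0.08430 s.

84.3 ms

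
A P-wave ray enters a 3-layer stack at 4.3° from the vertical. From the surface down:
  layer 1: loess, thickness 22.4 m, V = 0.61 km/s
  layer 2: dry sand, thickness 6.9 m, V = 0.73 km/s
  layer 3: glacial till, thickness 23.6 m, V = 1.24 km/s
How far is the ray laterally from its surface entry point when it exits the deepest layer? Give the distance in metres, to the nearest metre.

p = sin θ₁/V₁ = sin 4.3°/0.61 = 1.2292e-01 s/km is conserved through the stack.
Layer 1: θ = 4.30°; offset = 22.4·tan 4.30° = 1.684 m.
Layer 2: sin θ = p·0.73 = 0.0897 → θ = 5.15°; offset = 6.9·tan 5.15° = 0.622 m.
Layer 3: sin θ = p·1.24 = 0.1524 → θ = 8.77°; offset = 23.6·tan 8.77° = 3.640 m.
Summing the layer offsets gives 5.945 m.

6 m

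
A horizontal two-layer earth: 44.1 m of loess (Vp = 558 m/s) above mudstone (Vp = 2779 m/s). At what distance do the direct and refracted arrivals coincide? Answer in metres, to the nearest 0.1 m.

108.1 m

x_cross = 2h·√((V₂+V₁)/(V₂−V₁)).
(V₂+V₁)/(V₂−V₁) = (2779+558)/(2779−558) = 1.5025; √ = 1.2258.
x_cross = 2·44.1·1.2258 = 108.11 m.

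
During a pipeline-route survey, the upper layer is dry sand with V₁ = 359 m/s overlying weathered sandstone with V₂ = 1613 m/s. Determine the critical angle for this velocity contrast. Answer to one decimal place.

At critical incidence the refracted ray runs along the interface (θ₂ = 90°), so sin θ_c = V₁/V₂.
θ_c = arcsin(359/1613) = arcsin 0.2226 = 12.86°.

12.9°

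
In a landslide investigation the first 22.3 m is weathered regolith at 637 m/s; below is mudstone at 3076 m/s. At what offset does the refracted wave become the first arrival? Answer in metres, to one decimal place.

55.0 m

x_cross = 2h·√((V₂+V₁)/(V₂−V₁)).
(V₂+V₁)/(V₂−V₁) = (3076+637)/(3076−637) = 1.5223; √ = 1.2338.
x_cross = 2·22.3·1.2338 = 55.03 m.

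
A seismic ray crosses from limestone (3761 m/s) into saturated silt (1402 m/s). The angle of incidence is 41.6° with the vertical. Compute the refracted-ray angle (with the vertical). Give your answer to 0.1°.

sin θ₁/V₁ = sin θ₂/V₂ ⇒ sin θ₂ = 1402·sin 41.6°/3761 = 1402·0.6639/3761 = 0.2475.
θ₂ = sin⁻¹(0.2475) = 14.33° (from vertical).

14.3°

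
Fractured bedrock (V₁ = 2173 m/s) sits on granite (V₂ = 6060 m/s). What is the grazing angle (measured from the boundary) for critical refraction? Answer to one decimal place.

69.0°

At critical incidence the refracted ray runs along the interface (θ₂ = 90°), so sin θ_c = V₁/V₂.
θ_c = arcsin(2173/6060) = arcsin 0.3586 = 21.01°.
Measured from the interface: 90° − 21.01° = 68.99°.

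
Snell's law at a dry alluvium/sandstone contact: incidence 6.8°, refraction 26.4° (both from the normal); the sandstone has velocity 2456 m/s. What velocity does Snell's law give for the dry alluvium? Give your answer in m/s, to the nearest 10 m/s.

sin 6.8° = 0.1184; sin 26.4° = 0.4446.
V₁ = V₂·(sin θ₁/sin θ₂) = 2456·(0.1184/0.4446) = 654.02 m/s.

650 m/s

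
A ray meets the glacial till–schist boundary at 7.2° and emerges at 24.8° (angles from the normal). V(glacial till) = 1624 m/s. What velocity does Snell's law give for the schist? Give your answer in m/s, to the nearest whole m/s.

sin 7.2° = 0.1253; sin 24.8° = 0.4195.
V₂ = V₁·(sin θ₂/sin θ₁) = 1624·(0.4195/0.1253) = 5435.03 m/s.

5435 m/s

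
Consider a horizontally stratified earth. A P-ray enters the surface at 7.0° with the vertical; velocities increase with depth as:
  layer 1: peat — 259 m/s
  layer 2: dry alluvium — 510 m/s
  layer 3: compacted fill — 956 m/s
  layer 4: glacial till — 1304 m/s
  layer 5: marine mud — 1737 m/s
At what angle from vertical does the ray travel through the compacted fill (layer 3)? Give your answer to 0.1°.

Ray parameter p = sin 7.0° / 259 = 4.7054e-04 s/m.
sin θ_3 = p·V_3 = 4.7054e-04 × 956 = 0.4498.
θ_3 = arcsin 0.4498 = 26.73°.

26.7°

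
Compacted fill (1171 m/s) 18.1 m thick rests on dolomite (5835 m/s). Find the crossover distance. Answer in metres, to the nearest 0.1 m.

θ_c = arcsin(1171/5835) = 11.58°, so cos θ_c = 0.9797 and tᵢ = 2h cos θ_c/V₁ = 0.0303 s.
At crossover x/V₁ = x/V₂ + tᵢ ⇒ x = tᵢ/(1/V₁ − 1/V₂) = 0.03028/(8.5397e-04 − 1.7138e-04) = 44.37 m.

44.4 m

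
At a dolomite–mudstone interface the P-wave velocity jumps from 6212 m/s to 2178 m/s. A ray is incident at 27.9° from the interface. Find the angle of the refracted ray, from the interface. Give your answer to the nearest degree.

72°

Convert to the normal: θ₁ = 90° − 27.9° = 62.1°.
Snell's law: sin θ₂ = (V₂/V₁)·sin θ₁ = (2178/6212)·sin 62.1° = 0.3099.
θ₂ = sin⁻¹(0.3099) = 18.05° (from vertical).
From the interface: 90° − 18.05° = 71.95°.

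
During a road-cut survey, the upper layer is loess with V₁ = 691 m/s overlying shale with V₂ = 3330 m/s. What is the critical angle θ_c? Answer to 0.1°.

12.0°

Critical incidence: sin θ_c = V₁/V₂ = 691/3330 = 0.2075.
θ_c = arcsin 0.2075 = 11.98°.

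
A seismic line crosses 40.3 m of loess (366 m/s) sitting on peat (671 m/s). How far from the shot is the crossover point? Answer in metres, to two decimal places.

148.62 m

θ_c = arcsin(366/671) = 33.06°, so cos θ_c = 0.8381 and tᵢ = 2h cos θ_c/V₁ = 0.1846 s.
At crossover x/V₁ = x/V₂ + tᵢ ⇒ x = tᵢ/(1/V₁ − 1/V₂) = 0.18457/(2.7322e-03 − 1.4903e-03) = 148.62 m.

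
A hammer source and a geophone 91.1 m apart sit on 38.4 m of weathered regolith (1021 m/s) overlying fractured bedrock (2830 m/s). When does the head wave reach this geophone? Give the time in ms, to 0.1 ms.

102.3 ms

θ_c = arcsin(V₁/V₂) = arcsin(1021/2830) = 21.15°, cos θ_c = 0.9327.
Intercept time tᵢ = 2h cos θ_c / V₁ = 2·38.4·0.9327/1021 = 0.07015 s.
t = x/V₂ + tᵢ = 91.1/2830 + 0.07015 = 0.10235 s.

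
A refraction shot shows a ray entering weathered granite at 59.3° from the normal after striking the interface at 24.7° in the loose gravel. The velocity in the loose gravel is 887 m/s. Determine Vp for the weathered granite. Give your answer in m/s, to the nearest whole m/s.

sin 24.7° = 0.4179; sin 59.3° = 0.8599.
V₂ = V₁·(sin θ₂/sin θ₁) = 887·(0.8599/0.4179) = 1825.20 m/s.

1825 m/s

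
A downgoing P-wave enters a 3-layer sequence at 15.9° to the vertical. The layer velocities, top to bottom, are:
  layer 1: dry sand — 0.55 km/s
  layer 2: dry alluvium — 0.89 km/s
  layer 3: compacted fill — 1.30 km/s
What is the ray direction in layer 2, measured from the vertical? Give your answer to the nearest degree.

Ray parameter p = sin 15.9° / 0.55 = 4.9811e-01 s/km.
sin θ_2 = p·V_2 = 4.9811e-01 × 0.89 = 0.4433.
θ_2 = arcsin 0.4433 = 26.32°.

26°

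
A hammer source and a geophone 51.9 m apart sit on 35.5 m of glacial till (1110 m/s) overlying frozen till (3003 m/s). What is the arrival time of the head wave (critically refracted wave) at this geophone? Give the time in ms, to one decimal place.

76.7 ms

θ_c = arcsin(V₁/V₂) = arcsin(1110/3003) = 21.69°, cos θ_c = 0.9292.
Intercept time tᵢ = 2h cos θ_c / V₁ = 2·35.5·0.9292/1110 = 0.05943 s.
t = x/V₂ + tᵢ = 51.9/3003 + 0.05943 = 0.07672 s.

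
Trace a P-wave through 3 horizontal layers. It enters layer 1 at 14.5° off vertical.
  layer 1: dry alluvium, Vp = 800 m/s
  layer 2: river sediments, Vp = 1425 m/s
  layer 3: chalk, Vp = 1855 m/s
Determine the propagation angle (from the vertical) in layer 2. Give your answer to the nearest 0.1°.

26.5°

Ray parameter p = sin 14.5° / 800 = 3.1298e-04 s/m.
sin θ_2 = p·V_2 = 3.1298e-04 × 1425 = 0.4460.
θ_2 = arcsin 0.4460 = 26.49°.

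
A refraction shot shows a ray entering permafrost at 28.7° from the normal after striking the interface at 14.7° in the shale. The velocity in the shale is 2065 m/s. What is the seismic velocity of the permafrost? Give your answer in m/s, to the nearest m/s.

3908 m/s

sin 14.7° = 0.2538; sin 28.7° = 0.4802.
V₂ = V₁·(sin θ₂/sin θ₁) = 2065·(0.4802/0.2538) = 3907.90 m/s.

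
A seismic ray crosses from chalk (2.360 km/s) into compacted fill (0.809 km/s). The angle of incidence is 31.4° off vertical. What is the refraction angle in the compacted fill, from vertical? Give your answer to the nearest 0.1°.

Snell's law: sin θ₂ = (V₂/V₁)·sin θ₁ = (0.809/2.360)·sin 31.4° = 0.1786.
θ₂ = sin⁻¹(0.1786) = 10.29° (from vertical).

10.3°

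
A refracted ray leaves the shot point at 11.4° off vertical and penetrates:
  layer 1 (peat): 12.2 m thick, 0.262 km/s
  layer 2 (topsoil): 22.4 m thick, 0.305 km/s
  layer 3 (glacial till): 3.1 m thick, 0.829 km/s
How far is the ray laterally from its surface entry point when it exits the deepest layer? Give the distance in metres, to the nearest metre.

p = sin θ₁/V₁ = sin 11.4°/0.262 = 7.5442e-01 s/km is conserved through the stack.
Layer 1: θ = 11.40°; offset = 12.2·tan 11.40° = 2.460 m.
Layer 2: sin θ = p·0.305 = 0.2301 → θ = 13.30°; offset = 22.4·tan 13.30° = 5.296 m.
Layer 3: sin θ = p·0.829 = 0.6254 → θ = 38.71°; offset = 3.1·tan 38.71° = 2.485 m.
Total horizontal offset = 10.241 m.

10 m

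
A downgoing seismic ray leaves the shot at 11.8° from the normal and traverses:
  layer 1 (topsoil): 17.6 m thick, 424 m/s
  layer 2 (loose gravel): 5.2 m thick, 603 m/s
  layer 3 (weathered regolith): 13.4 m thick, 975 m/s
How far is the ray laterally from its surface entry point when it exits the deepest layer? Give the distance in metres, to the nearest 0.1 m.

12.4 m

p = sin θ₁/V₁ = sin 11.8°/424 = 4.8230e-04 s/m is conserved through the stack.
Layer 1: θ = 11.80°; offset = 17.6·tan 11.80° = 3.677 m.
Layer 2: sin θ = p·603 = 0.2908 → θ = 16.91°; offset = 5.2·tan 16.91° = 1.581 m.
Layer 3: sin θ = p·975 = 0.4702 → θ = 28.05°; offset = 13.4·tan 28.05° = 7.140 m.
Total horizontal offset = 12.397 m.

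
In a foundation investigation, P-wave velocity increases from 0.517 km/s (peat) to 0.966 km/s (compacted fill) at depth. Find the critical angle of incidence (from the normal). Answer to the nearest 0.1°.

Critical incidence: sin θ_c = V₁/V₂ = 0.517/0.966 = 0.5352.
θ_c = arcsin 0.5352 = 32.36°.

32.4°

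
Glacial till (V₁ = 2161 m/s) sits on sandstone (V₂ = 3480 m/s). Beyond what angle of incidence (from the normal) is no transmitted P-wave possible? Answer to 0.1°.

38.4°

Critical incidence: sin θ_c = V₁/V₂ = 2161/3480 = 0.6210.
θ_c = arcsin 0.6210 = 38.39°.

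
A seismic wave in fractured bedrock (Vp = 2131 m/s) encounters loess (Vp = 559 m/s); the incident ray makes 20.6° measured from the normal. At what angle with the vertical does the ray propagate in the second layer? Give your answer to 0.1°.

5.3°

sin θ₁/V₁ = sin θ₂/V₂ ⇒ sin θ₂ = 559·sin 20.6°/2131 = 559·0.3518/2131 = 0.0923.
θ₂ = sin⁻¹(0.0923) = 5.30° (from vertical).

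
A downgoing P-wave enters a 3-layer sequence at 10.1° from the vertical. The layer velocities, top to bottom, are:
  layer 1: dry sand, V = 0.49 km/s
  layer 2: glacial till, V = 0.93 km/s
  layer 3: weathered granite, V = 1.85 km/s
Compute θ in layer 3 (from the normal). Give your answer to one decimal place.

41.5°

Ray parameter p = sin 10.1° / 0.49 = 3.5789e-01 s/km.
sin θ_3 = p·V_3 = 3.5789e-01 × 1.85 = 0.6621.
θ_3 = 41.46° from the vertical.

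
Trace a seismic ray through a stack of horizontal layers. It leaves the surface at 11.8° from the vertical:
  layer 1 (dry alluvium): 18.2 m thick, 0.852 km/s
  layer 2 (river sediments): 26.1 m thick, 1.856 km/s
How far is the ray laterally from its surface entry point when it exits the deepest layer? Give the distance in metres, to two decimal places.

16.79 m

Apply Snell's law at each interface; in layer i the horizontal offset is hᵢ·tan θᵢ.
Layer 1: θ = 11.80°; offset = 18.2·tan 11.80° = 3.8022 m.
Layer 2: sin θ = 1.856·sin 11.8°/0.852 = 0.4455, θ = 26.45°; offset = 26.1·tan 26.45° = 12.9867 m.
Σ offsets = 16.7889 m.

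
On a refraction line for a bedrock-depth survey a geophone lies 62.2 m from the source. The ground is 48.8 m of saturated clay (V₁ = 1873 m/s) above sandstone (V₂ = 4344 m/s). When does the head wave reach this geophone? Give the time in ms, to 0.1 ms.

θ_c = arcsin(V₁/V₂) = arcsin(1873/4344) = 25.54°, cos θ_c = 0.9023.
Intercept time tᵢ = 2h cos θ_c / V₁ = 2·48.8·0.9023/1873 = 0.04702 s.
t = x/V₂ + tᵢ = 62.2/4344 + 0.04702 = 0.06133 s.

61.3 ms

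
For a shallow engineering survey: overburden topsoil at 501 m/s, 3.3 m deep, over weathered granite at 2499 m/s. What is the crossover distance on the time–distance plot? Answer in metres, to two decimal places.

x_cross = 2h·√((V₂+V₁)/(V₂−V₁)).
(V₂+V₁)/(V₂−V₁) = (2499+501)/(2499−501) = 1.5015; √ = 1.2254.
x_cross = 2·3.3·1.2254 = 8.09 m.

8.09 m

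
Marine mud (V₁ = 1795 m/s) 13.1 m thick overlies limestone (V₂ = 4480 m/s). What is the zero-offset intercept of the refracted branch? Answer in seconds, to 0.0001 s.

θ_c = arcsin(V₁/V₂) = arcsin(1795/4480) = 23.62°; cos θ_c = 0.9162.
tᵢ = 2h·cos θ_c / V₁ = 2·13.1·0.9162 / 1795 = 0.01337 s.

0.0134 s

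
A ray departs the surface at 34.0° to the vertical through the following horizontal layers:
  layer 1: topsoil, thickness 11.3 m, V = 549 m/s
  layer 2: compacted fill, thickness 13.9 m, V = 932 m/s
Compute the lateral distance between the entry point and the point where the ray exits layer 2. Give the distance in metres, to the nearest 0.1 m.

49.6 m

Apply Snell's law at each interface; in layer i the horizontal offset is hᵢ·tan θᵢ.
Layer 1: θ = 34.00°; offset = 11.3·tan 34.00° = 7.622 m.
Layer 2: sin θ = 932·sin 34.0°/549 = 0.9493, θ = 71.68°; offset = 13.9·tan 71.68° = 41.975 m.
Summing the layer offsets gives 49.597 m.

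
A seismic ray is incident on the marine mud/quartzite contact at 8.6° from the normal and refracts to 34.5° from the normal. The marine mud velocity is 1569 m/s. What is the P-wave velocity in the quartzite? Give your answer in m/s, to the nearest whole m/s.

Snell's law: sin 8.6°/V₁ = sin 34.5°/V₂.
V₂ = V₁·sin 34.5°/sin 8.6° = 1569 × 3.7878 = 5943.02 m/s.

5943 m/s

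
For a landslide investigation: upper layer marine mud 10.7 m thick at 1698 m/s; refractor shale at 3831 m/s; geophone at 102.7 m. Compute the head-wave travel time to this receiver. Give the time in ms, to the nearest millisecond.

θ_c = arcsin(V₁/V₂) = arcsin(1698/3831) = 26.31°, cos θ_c = 0.8964.
Intercept time tᵢ = 2h cos θ_c / V₁ = 2·10.7·0.8964/1698 = 0.01130 s.
t = x/V₂ + tᵢ = 102.7/3831 + 0.01130 = 0.03811 s.

38 ms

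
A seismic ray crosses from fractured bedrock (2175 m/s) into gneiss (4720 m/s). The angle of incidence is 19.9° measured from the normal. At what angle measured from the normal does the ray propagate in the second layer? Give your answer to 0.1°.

Snell's law: sin θ₂ = (V₂/V₁)·sin θ₁ = (4720/2175)·sin 19.9° = 0.7387.
θ₂ = sin⁻¹(0.7387) = 47.62° (from vertical).

47.6°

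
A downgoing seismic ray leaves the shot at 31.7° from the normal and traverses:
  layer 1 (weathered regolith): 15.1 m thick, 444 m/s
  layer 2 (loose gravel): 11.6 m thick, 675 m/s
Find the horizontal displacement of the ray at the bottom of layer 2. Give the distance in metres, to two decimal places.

24.73 m

Ray parameter p = sin 31.7° / 444 m/s = 1.1835e-03 s/m.
Layer 1: θ = 31.70°; offset = 15.1·tan 31.70° = 9.3260 m.
Layer 2: sin θ = p·675 = 0.7989 → θ = 53.02°; offset = 11.6·tan 53.02° = 15.4056 m.
Summing the layer offsets gives 24.7316 m.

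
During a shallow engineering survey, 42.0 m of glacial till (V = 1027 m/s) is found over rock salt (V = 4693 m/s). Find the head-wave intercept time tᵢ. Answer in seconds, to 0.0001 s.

tᵢ = 2h·√(V₂²−V₁²)/(V₁V₂).
√(V₂²−V₁²) = √(4693²−1027²) = 4579.2 m/s.
tᵢ = 2·42.0·4579.2/(1027·4693) = 0.07981 s.

0.0798 s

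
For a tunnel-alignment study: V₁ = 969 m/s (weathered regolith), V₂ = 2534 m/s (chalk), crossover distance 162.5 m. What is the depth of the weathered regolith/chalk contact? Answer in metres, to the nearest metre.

x_cross = 2h·√((V₂+V₁)/(V₂−V₁)) → h = x_cross / (2·√((V₂+V₁)/(V₂−V₁))).
√((V₂+V₁)/(V₂−V₁)) = √((2534+969)/(2534−969)) = 1.4961.
h = 162.5 / (2·1.4961) = 54.31 m.

54 m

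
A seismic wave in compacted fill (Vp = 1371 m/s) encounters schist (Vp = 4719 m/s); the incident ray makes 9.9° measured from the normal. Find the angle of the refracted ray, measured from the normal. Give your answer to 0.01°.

36.28°

sin θ₁/V₁ = sin θ₂/V₂ ⇒ sin θ₂ = 4719·sin 9.9°/1371 = 4719·0.1719/1371 = 0.5918.
θ₂ = arcsin 0.5918 = 36.28° from the normal.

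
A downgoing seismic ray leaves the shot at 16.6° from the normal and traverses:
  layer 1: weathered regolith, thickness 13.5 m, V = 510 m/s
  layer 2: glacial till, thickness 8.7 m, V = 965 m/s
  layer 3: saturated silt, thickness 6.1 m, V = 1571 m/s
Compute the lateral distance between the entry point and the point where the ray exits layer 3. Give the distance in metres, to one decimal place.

20.9 m

Apply Snell's law at each interface; in layer i the horizontal offset is hᵢ·tan θᵢ.
Layer 1: θ = 16.60°; offset = 13.5·tan 16.60° = 4.025 m.
Layer 2: sin θ = 965·sin 16.6°/510 = 0.5406, θ = 32.72°; offset = 8.7·tan 32.72° = 5.590 m.
Layer 3: sin θ = 1571·sin 16.6°/510 = 0.8800, θ = 61.65°; offset = 6.1·tan 61.65° = 11.304 m.
Σ offsets = 20.918 m.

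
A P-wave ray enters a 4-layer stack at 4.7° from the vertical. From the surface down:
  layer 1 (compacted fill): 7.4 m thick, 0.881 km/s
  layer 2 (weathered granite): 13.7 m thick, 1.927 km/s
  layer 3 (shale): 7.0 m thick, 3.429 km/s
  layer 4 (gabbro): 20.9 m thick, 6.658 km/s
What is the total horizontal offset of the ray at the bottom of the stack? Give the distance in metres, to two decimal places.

p = sin θ₁/V₁ = sin 4.7°/0.881 = 9.3006e-02 s/km is conserved through the stack.
Layer 1: θ = 4.70°; offset = 7.4·tan 4.70° = 0.6084 m.
Layer 2: sin θ = p·1.927 = 0.1792 → θ = 10.32°; offset = 13.7·tan 10.32° = 2.4958 m.
Layer 3: sin θ = p·3.429 = 0.3189 → θ = 18.60°; offset = 7.0·tan 18.60° = 2.3554 m.
Layer 4: sin θ = p·6.658 = 0.6192 → θ = 38.26°; offset = 20.9·tan 38.26° = 16.4823 m.
Σ offsets = 21.9419 m.

21.94 m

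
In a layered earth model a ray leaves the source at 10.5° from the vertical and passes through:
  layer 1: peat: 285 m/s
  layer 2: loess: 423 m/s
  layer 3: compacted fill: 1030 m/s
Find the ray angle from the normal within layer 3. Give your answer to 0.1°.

Ray parameter p = sin 10.5° / 285 = 6.3942e-04 s/m.
sin θ_3 = p·V_3 = 6.3942e-04 × 1030 = 0.6586.
θ_3 = arcsin 0.6586 = 41.19°.

41.2°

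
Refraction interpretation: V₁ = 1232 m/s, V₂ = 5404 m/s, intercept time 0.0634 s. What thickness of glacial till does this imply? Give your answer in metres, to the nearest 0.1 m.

θ_c = arcsin(1232/5404) = 13.18°; cos θ_c = 0.9737.
tᵢ = 2h cos θ_c/V₁ ⇒ h = tᵢ·V₁/(2 cos θ_c) = 0.0634·1232/(2·0.9737) = 40.11 m.

40.1 m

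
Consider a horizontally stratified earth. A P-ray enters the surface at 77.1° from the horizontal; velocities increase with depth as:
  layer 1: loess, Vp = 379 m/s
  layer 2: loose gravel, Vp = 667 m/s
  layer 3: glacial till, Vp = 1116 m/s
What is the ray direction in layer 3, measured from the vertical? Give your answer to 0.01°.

41.10°

From the normal: θ₁ = 90° − 77.1° = 12.9°.
Ray parameter p = sin 12.9° / 379 = 5.8905e-04 s/m.
sin θ_3 = p·V_3 = 5.8905e-04 × 1116 = 0.6574.
θ_3 = arcsin 0.6574 = 41.10°.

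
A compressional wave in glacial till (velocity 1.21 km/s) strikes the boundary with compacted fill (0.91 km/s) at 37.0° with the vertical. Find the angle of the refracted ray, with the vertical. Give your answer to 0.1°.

26.9°

sin θ₁/V₁ = sin θ₂/V₂ ⇒ sin θ₂ = 0.91·sin 37.0°/1.21 = 0.91·0.6018/1.21 = 0.4526.
θ₂ = sin⁻¹(0.4526) = 26.91° (from vertical).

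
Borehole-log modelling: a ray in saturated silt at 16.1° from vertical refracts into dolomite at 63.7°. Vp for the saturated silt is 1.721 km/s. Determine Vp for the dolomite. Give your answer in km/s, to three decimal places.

sin 16.1° = 0.2773; sin 63.7° = 0.8965.
V₂ = V₁·(sin θ₂/sin θ₁) = 1.721·(0.8965/0.2773) = 5.564 km/s.

5.564 km/s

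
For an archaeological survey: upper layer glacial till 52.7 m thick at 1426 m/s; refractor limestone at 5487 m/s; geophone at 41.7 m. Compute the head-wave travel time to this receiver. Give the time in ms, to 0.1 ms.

t = x/V₂ + 2h·√(V₂²−V₁²)/(V₁V₂).
√(V₂²−V₁²) = √(5487²−1426²) = 5298.5 m/s; delay term = 2·52.7·5298.5/(1426·5487) = 0.07137 s.
t = 41.7/5487 + 0.07137 = 0.07897 s.

79.0 ms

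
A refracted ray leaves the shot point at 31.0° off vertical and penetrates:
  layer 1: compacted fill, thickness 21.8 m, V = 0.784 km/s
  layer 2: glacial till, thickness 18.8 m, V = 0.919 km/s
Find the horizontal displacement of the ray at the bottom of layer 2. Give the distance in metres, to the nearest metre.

27 m

Apply Snell's law at each interface; in layer i the horizontal offset is hᵢ·tan θᵢ.
Layer 1: θ = 31.00°; offset = 21.8·tan 31.00° = 13.099 m.
Layer 2: sin θ = 0.919·sin 31.0°/0.784 = 0.6037, θ = 37.14°; offset = 18.8·tan 37.14° = 14.237 m.
Total horizontal offset = 27.336 m.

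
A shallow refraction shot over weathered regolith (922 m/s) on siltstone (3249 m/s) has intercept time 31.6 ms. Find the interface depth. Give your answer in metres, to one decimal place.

θ_c = arcsin(922/3249) = 16.49°; cos θ_c = 0.9589.
tᵢ = 2h cos θ_c/V₁ ⇒ h = tᵢ·V₁/(2 cos θ_c) = 0.0316·922/(2·0.9589) = 15.19 m.

15.2 m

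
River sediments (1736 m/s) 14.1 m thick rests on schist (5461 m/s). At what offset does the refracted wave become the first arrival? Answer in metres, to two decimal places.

θ_c = arcsin(1736/5461) = 18.54°, so cos θ_c = 0.9481 and tᵢ = 2h cos θ_c/V₁ = 0.0154 s.
At crossover x/V₁ = x/V₂ + tᵢ ⇒ x = tᵢ/(1/V₁ − 1/V₂) = 0.01540/(5.7604e-04 − 1.8312e-04) = 39.20 m.

39.20 m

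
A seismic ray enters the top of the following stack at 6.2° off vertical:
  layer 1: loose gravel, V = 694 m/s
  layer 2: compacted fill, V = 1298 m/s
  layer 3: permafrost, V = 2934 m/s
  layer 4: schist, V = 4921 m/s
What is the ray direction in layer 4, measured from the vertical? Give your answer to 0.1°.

Snell's law across each interface conserves sin θ / V, so sin θ_4 = V_4·sin θ₁/V₁.
sin θ_4 = 4921 × sin 6.2° / 694 = 0.7658.
θ_4 = arcsin 0.7658 = 49.98°.

50.0°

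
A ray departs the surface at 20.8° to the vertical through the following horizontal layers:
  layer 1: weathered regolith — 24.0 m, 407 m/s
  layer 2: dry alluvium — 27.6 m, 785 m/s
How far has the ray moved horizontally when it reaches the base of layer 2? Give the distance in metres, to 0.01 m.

35.06 m

Apply Snell's law at each interface; in layer i the horizontal offset is hᵢ·tan θᵢ.
Layer 1: θ = 20.80°; offset = 24.0·tan 20.80° = 9.1167 m.
Layer 2: sin θ = 785·sin 20.8°/407 = 0.6849, θ = 43.23°; offset = 27.6·tan 43.23° = 25.9441 m.
Σ offsets = 35.0608 m.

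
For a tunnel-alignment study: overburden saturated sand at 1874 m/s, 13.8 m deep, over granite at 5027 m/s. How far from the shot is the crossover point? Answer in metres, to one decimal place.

40.8 m

θ_c = arcsin(1874/5027) = 21.89°, so cos θ_c = 0.9279 and tᵢ = 2h cos θ_c/V₁ = 0.0137 s.
At crossover x/V₁ = x/V₂ + tᵢ ⇒ x = tᵢ/(1/V₁ − 1/V₂) = 0.01367/(5.3362e-04 − 1.9893e-04) = 40.83 m.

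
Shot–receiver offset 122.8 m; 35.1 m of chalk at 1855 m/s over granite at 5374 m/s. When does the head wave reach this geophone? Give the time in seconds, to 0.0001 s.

t = x/V₂ + 2h·√(V₂²−V₁²)/(V₁V₂).
√(V₂²−V₁²) = √(5374²−1855²) = 5043.7 m/s; delay term = 2·35.1·5043.7/(1855·5374) = 0.03552 s.
t = 122.8/5374 + 0.03552 = 0.05837 s.

0.0584 s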